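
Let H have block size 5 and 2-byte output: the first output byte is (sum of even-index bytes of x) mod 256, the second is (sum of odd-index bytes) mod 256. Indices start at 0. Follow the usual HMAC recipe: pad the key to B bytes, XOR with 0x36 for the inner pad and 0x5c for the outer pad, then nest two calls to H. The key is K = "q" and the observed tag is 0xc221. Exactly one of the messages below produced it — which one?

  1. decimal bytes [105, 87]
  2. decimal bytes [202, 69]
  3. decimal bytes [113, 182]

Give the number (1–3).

3

Key "q" = 71 is 1 byte ≤ B = 5; zero-pad to 5 bytes: K' = 71 00 00 00 00.
K' ⊕ ipad = 47 36 36 36 36; K' ⊕ opad = 2d 5c 5c 5c 5c.
m1: inner = H(47 36 36 36 36 69 57) = 0a d5; tag = H(2d 5c 5c 5c 5c 0a d5) = bac2
m2: inner = H(47 36 36 36 36 ca 45) = f8 36; tag = H(2d 5c 5c 5c 5c f8 36) = 1bb0
m3: inner = H(47 36 36 36 36 71 b6) = 69 dd; tag = H(2d 5c 5c 5c 5c 69 dd) = c221 ← matches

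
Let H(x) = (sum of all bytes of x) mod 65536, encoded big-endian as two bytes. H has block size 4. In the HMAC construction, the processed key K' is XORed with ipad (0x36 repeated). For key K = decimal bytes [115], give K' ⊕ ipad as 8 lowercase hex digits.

Key decimal bytes [115] = 73 is 1 byte ≤ B = 4; zero-pad to 4 bytes: K' = 73 00 00 00.
XOR each byte with 0x36: 73⊕36=45, 00⊕36=36, 00⊕36=36, 00⊕36=36.

45363636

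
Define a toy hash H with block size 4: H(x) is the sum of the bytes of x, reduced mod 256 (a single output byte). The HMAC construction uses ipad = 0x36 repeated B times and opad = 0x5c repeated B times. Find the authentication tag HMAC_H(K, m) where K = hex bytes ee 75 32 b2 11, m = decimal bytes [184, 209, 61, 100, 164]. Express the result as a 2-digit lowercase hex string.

Key hex bytes ee 75 32 b2 11 is 5 bytes > B = 4, so hash it first: H(key) = 58, then zero-pad to 4 bytes: K' = 58 00 00 00.
K' ⊕ ipad = 6e 36 36 36.  K' ⊕ opad = 04 5c 5c 5c.
Inner input = (K'⊕ipad) ∥ m = 6e 36 36 36 ∥ b8 d1 3d 64 a4.
Inner hash: sum = 110+54+54+54+184+209+61+100+164 = 990; mod 256 = 222 → de.
Outer input = (K'⊕opad) ∥ inner = 04 5c 5c 5c ∥ de.
Outer hash (tag): sum = 4+92+92+92+222 = 502; mod 256 = 246 → f6.

f6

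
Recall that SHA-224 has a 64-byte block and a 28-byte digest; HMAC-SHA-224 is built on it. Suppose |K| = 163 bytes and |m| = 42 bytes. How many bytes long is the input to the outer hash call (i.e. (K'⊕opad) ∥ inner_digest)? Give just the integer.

Key is 163 > 64 bytes, so it is hashed to 28 bytes then zero-padded to 64: |K'| = 64.
Outer input = (K'⊕opad) ∥ H(inner) → 64 + 28 = 92 bytes.

92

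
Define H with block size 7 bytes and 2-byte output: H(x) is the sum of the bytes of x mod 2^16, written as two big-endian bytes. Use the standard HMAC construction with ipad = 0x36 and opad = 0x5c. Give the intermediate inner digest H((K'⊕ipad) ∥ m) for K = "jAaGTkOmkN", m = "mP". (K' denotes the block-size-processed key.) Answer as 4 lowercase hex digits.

02b1

Key "jAaGTkOmkN" = 6a 41 61 47 54 6b 4f 6d 6b 4e is 10 bytes > B = 7, so hash it first: H(key) = 03 87, then zero-pad to 7 bytes: K' = 03 87 00 00 00 00 00.
K' ⊕ ipad = 35 b1 36 36 36 36 36.
Inner input = 35 b1 36 36 36 36 36 ∥ 6d 50.
Inner hash: sum = 53+177+54+54+54+54+54+109+80 = 689 → 02 b1.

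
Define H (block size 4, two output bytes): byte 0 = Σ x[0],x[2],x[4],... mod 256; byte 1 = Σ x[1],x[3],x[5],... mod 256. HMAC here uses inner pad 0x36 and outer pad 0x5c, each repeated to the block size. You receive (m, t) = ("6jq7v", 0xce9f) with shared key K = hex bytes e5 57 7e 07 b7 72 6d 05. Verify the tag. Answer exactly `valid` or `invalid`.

Key hex bytes e5 57 7e 07 b7 72 6d 05 is 8 bytes > B = 4, so hash it first: H(key) = 87 d5, then zero-pad to 4 bytes: K' = 87 d5 00 00.
K' ⊕ ipad = b1 e3 36 36; K' ⊕ opad = db 89 5c 5c.
Inner hash: even-index sum = 516 mod 256 = 4; odd-index sum = 442 mod 256 = 186 → 04 ba.
Outer hash (recomputed tag): even-index sum = 315 mod 256 = 59; odd-index sum = 415 mod 256 = 159 → 3b 9f.
Recomputed tag = 3b9f; claimed = ce9f → mismatch.

invalid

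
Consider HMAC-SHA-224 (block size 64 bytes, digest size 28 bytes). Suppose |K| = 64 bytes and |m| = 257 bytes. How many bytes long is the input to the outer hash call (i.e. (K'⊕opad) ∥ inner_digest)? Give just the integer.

92

Key is 64 ≤ 64 bytes, zero-padded: |K'| = 64.
Outer input = (K'⊕opad) ∥ H(inner) → 64 + 28 = 92 bytes.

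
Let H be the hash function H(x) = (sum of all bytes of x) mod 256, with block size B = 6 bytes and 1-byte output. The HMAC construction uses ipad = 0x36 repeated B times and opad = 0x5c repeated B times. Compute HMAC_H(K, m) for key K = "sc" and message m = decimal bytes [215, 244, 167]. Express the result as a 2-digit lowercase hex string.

Key "sc" = 73 63 is 2 bytes ≤ B = 6; zero-pad to 6 bytes: K' = 73 63 00 00 00 00.
K' ⊕ ipad = 45 55 36 36 36 36.  K' ⊕ opad = 2f 3f 5c 5c 5c 5c.
Inner input = (K'⊕ipad) ∥ m = 45 55 36 36 36 36 ∥ d7 f4 a7.
Inner hash: sum = 69+85+54+54+54+54+215+244+167 = 996; mod 256 = 228 → e4.
Outer input = (K'⊕opad) ∥ inner = 2f 3f 5c 5c 5c 5c ∥ e4.
Outer hash (tag): sum = 47+63+92+92+92+92+228 = 706; mod 256 = 194 → c2.

c2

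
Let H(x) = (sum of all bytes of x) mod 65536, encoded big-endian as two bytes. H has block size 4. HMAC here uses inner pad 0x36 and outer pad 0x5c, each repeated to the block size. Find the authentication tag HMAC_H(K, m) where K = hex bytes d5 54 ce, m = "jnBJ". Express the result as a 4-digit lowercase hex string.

0259

Key hex bytes d5 54 ce is 3 bytes ≤ B = 4; zero-pad to 4 bytes: K' = d5 54 ce 00.
K' ⊕ ipad = e3 62 f8 36.  K' ⊕ opad = 89 08 92 5c.
Inner input = (K'⊕ipad) ∥ m = e3 62 f8 36 ∥ 6a 6e 42 4a.
Inner hash: sum = 227+98+248+54+106+110+66+74 = 983 → 03 d7.
Outer input = (K'⊕opad) ∥ inner = 89 08 92 5c ∥ 03 d7.
Outer hash (tag): sum = 137+8+146+92+3+215 = 601 → 02 59.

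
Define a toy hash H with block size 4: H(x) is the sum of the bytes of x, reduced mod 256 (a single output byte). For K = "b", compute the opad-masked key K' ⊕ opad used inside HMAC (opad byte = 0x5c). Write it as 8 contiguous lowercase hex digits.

Key "b" = 62 is 1 byte ≤ B = 4; zero-pad to 4 bytes: K' = 62 00 00 00.
XOR each byte with 0x5c: 62⊕5c=3e, 00⊕5c=5c, 00⊕5c=5c, 00⊕5c=5c.

3e5c5c5c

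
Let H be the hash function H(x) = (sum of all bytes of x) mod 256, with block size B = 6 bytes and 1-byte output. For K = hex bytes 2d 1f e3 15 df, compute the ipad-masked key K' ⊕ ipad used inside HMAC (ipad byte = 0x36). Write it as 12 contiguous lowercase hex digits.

Key hex bytes 2d 1f e3 15 df is 5 bytes ≤ B = 6; zero-pad to 6 bytes: K' = 2d 1f e3 15 df 00.
XOR each byte with 0x36: 2d⊕36=1b, 1f⊕36=29, e3⊕36=d5, 15⊕36=23, df⊕36=e9, 00⊕36=36.

1b29d523e936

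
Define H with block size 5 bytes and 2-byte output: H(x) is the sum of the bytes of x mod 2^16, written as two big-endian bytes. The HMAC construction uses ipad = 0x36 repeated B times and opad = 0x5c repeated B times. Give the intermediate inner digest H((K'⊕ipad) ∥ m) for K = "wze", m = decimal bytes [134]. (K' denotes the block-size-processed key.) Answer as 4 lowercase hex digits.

Key "wze" = 77 7a 65 is 3 bytes ≤ B = 5; zero-pad to 5 bytes: K' = 77 7a 65 00 00.
K' ⊕ ipad = 41 4c 53 36 36.
Inner input = 41 4c 53 36 36 ∥ 86.
Inner hash: sum = 65+76+83+54+54+134 = 466 → 01 d2.

01d2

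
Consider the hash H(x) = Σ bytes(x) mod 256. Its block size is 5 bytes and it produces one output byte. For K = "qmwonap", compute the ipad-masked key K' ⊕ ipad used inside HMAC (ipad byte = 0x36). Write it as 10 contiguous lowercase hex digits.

Key "qmwonap" = 71 6d 77 6f 6e 61 70 is 7 bytes > B = 5, so hash it first: H(key) = 03, then zero-pad to 5 bytes: K' = 03 00 00 00 00.
XOR each byte with 0x36: 03⊕36=35, 00⊕36=36, 00⊕36=36, 00⊕36=36, 00⊕36=36.

3536363636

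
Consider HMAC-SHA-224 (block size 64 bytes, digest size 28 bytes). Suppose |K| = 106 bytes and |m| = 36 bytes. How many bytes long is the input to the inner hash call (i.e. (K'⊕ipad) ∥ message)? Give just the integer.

100

Key is 106 > 64 bytes, so it is hashed to 28 bytes then zero-padded to 64: |K'| = 64.
Inner input = (K'⊕ipad) ∥ m → 64 + 36 = 100 bytes.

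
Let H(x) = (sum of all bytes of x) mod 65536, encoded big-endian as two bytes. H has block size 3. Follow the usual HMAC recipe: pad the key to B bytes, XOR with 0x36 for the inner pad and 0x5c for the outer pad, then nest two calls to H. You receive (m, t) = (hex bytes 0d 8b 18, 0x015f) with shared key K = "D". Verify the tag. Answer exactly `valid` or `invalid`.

Key "D" = 44 is 1 byte ≤ B = 3; zero-pad to 3 bytes: K' = 44 00 00.
K' ⊕ ipad = 72 36 36; K' ⊕ opad = 18 5c 5c.
Inner hash: sum = 114+54+54+13+139+24 = 398 → 01 8e.
Outer hash (recomputed tag): sum = 24+92+92+1+142 = 351 → 01 5f.
Recomputed tag = 015f; claimed = 015f → match.

valid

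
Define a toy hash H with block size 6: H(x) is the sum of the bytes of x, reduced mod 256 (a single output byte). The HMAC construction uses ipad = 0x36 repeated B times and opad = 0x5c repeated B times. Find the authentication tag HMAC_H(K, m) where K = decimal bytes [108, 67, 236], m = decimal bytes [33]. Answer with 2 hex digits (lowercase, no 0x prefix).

Key decimal bytes [108, 67, 236] = 6c 43 ec is 3 bytes ≤ B = 6; zero-pad to 6 bytes: K' = 6c 43 ec 00 00 00.
K' ⊕ ipad = 5a 75 da 36 36 36.  K' ⊕ opad = 30 1f b0 5c 5c 5c.
Inner input = (K'⊕ipad) ∥ m = 5a 75 da 36 36 36 ∥ 21.
Inner hash: sum = 90+117+218+54+54+54+33 = 620; mod 256 = 108 → 6c.
Outer input = (K'⊕opad) ∥ inner = 30 1f b0 5c 5c 5c ∥ 6c.
Outer hash (tag): sum = 48+31+176+92+92+92+108 = 639; mod 256 = 127 → 7f.

7f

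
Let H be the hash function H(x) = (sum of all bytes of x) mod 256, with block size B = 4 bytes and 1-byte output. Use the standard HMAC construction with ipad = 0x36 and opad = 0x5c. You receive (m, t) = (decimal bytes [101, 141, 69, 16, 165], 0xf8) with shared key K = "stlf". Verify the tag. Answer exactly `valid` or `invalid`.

invalid

Key "stlf" = 73 74 6c 66 is exactly B = 4 bytes: K' = 73 74 6c 66.
K' ⊕ ipad = 45 42 5a 50; K' ⊕ opad = 2f 28 30 3a.
Inner hash: sum = 69+66+90+80+101+141+69+16+165 = 797; mod 256 = 29 → 1d.
Outer hash (recomputed tag): sum = 47+40+48+58+29 = 222 → de.
Recomputed tag = de; claimed = f8 → mismatch.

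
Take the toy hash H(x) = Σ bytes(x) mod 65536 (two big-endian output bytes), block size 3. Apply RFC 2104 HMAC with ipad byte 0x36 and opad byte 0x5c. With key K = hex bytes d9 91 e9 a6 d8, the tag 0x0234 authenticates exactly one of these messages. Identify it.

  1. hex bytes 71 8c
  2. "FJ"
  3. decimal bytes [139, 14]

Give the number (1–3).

Key hex bytes d9 91 e9 a6 d8 is 5 bytes > B = 3, so hash it first: H(key) = 03 d1, then zero-pad to 3 bytes: K' = 03 d1 00.
K' ⊕ ipad = 35 e7 36; K' ⊕ opad = 5f 8d 5c.
m1: inner = H(35 e7 36 71 8c) = 02 4f; tag = H(5f 8d 5c 02 4f) = 0199
m2: inner = H(35 e7 36 46 4a) = 01 e2; tag = H(5f 8d 5c 01 e2) = 022b
m3: inner = H(35 e7 36 8b 0e) = 01 eb; tag = H(5f 8d 5c 01 eb) = 0234 ← matches

3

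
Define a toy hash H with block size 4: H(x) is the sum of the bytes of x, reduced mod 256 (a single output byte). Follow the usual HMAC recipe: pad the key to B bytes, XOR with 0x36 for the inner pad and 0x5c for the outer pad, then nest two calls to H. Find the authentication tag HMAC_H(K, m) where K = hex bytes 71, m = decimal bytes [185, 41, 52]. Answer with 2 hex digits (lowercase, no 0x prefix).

40

Key hex bytes 71 is 1 byte ≤ B = 4; zero-pad to 4 bytes: K' = 71 00 00 00.
K' ⊕ ipad = 47 36 36 36.  K' ⊕ opad = 2d 5c 5c 5c.
Inner input = (K'⊕ipad) ∥ m = 47 36 36 36 ∥ b9 29 34.
Inner hash: sum = 71+54+54+54+185+41+52 = 511; mod 256 = 255 → ff.
Outer input = (K'⊕opad) ∥ inner = 2d 5c 5c 5c ∥ ff.
Outer hash (tag): sum = 45+92+92+92+255 = 576; mod 256 = 64 → 40.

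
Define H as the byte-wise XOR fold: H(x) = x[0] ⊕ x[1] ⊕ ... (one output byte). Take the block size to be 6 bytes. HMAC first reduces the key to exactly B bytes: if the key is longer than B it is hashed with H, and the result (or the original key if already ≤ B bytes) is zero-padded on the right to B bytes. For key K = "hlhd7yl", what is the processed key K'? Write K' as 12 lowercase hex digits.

2a0000000000

|K| = 7 > B = 6, so first hash the key.
H(K): XOR 68⊕6c⊕68⊕64⊕37⊕79⊕6c = 2a.
Zero-pad H(K) = 2a to 6 bytes: K' = 2a 00 00 00 00 00.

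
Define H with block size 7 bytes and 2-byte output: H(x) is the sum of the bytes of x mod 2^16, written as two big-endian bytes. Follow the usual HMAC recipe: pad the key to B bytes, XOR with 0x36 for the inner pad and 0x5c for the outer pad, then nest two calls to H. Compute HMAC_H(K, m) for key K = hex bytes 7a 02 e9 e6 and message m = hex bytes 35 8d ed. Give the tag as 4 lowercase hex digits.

Key hex bytes 7a 02 e9 e6 is 4 bytes ≤ B = 7; zero-pad to 7 bytes: K' = 7a 02 e9 e6 00 00 00.
K' ⊕ ipad = 4c 34 df d0 36 36 36.  K' ⊕ opad = 26 5e b5 ba 5c 5c 5c.
Inner input = (K'⊕ipad) ∥ m = 4c 34 df d0 36 36 36 ∥ 35 8d ed.
Inner hash: sum = 76+52+223+208+54+54+54+53+141+237 = 1152 → 04 80.
Outer input = (K'⊕opad) ∥ inner = 26 5e b5 ba 5c 5c 5c ∥ 04 80.
Outer hash (tag): sum = 38+94+181+186+92+92+92+4+128 = 907 → 03 8b.

038b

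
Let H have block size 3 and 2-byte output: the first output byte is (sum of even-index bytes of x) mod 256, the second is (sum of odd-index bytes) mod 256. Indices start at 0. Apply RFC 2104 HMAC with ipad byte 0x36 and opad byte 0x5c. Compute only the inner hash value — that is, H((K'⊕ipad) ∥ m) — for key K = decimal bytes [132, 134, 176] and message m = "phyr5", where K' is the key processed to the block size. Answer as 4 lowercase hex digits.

Key decimal bytes [132, 134, 176] = 84 86 b0 is exactly B = 3 bytes: K' = 84 86 b0.
K' ⊕ ipad = b2 b0 86.
Inner input = b2 b0 86 ∥ 70 68 79 72 35.
Inner hash: even-index sum = 530 mod 256 = 18; odd-index sum = 462 mod 256 = 206 → 12 ce.

12ce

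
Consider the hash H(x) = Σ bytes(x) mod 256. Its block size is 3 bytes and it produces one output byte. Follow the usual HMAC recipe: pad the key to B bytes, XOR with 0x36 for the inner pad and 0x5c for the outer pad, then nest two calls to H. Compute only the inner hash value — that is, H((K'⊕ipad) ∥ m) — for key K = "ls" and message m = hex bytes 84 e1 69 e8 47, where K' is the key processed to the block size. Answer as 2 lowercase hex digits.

Key "ls" = 6c 73 is 2 bytes ≤ B = 3; zero-pad to 3 bytes: K' = 6c 73 00.
K' ⊕ ipad = 5a 45 36.
Inner input = 5a 45 36 ∥ 84 e1 69 e8 47.
Inner hash: sum = 90+69+54+132+225+105+232+71 = 978; mod 256 = 210 → d2.

d2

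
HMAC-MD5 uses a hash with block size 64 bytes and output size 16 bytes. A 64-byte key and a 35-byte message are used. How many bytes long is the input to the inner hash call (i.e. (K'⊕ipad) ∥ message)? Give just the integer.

99

Key is 64 ≤ 64 bytes, zero-padded: |K'| = 64.
Inner input = (K'⊕ipad) ∥ m → 64 + 35 = 99 bytes.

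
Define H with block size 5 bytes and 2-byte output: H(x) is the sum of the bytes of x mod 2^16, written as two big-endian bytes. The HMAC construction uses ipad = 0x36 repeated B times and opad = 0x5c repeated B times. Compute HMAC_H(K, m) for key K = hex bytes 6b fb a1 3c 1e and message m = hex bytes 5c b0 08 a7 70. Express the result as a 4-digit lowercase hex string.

Key hex bytes 6b fb a1 3c 1e is exactly B = 5 bytes: K' = 6b fb a1 3c 1e.
K' ⊕ ipad = 5d cd 97 0a 28.  K' ⊕ opad = 37 a7 fd 60 42.
Inner input = (K'⊕ipad) ∥ m = 5d cd 97 0a 28 ∥ 5c b0 08 a7 70.
Inner hash: sum = 93+205+151+10+40+92+176+8+167+112 = 1054 → 04 1e.
Outer input = (K'⊕opad) ∥ inner = 37 a7 fd 60 42 ∥ 04 1e.
Outer hash (tag): sum = 55+167+253+96+66+4+30 = 671 → 02 9f.

029f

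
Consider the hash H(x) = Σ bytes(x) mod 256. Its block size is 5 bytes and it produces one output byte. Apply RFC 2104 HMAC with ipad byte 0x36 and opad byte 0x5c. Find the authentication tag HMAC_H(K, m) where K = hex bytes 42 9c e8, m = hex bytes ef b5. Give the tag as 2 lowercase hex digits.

56

Key hex bytes 42 9c e8 is 3 bytes ≤ B = 5; zero-pad to 5 bytes: K' = 42 9c e8 00 00.
K' ⊕ ipad = 74 aa de 36 36.  K' ⊕ opad = 1e c0 b4 5c 5c.
Inner input = (K'⊕ipad) ∥ m = 74 aa de 36 36 ∥ ef b5.
Inner hash: sum = 116+170+222+54+54+239+181 = 1036; mod 256 = 12 → 0c.
Outer input = (K'⊕opad) ∥ inner = 1e c0 b4 5c 5c ∥ 0c.
Outer hash (tag): sum = 30+192+180+92+92+12 = 598; mod 256 = 86 → 56.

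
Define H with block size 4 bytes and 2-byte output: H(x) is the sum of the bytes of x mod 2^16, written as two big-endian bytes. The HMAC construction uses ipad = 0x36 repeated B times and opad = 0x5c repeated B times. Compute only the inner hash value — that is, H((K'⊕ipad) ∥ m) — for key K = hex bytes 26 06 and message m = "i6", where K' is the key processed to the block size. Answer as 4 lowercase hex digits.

014b

Key hex bytes 26 06 is 2 bytes ≤ B = 4; zero-pad to 4 bytes: K' = 26 06 00 00.
K' ⊕ ipad = 10 30 36 36.
Inner input = 10 30 36 36 ∥ 69 36.
Inner hash: sum = 16+48+54+54+105+54 = 331 → 01 4b.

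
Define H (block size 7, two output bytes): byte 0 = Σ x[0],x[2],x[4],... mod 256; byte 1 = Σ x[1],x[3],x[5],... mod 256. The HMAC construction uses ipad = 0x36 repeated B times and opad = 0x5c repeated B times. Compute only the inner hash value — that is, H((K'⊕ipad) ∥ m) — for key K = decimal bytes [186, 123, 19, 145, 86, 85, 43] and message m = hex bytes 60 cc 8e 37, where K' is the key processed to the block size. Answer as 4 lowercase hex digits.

Key decimal bytes [186, 123, 19, 145, 86, 85, 43] = ba 7b 13 91 56 55 2b is exactly B = 7 bytes: K' = ba 7b 13 91 56 55 2b.
K' ⊕ ipad = 8c 4d 25 a7 60 63 1d.
Inner input = 8c 4d 25 a7 60 63 1d ∥ 60 cc 8e 37.
Inner hash: even-index sum = 561 mod 256 = 49; odd-index sum = 581 mod 256 = 69 → 31 45.

3145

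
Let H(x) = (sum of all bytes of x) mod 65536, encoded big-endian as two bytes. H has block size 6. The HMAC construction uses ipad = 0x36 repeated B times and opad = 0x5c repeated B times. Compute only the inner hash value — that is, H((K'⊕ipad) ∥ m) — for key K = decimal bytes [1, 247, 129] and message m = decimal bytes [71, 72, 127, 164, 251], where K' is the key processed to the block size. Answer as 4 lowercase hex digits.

Key decimal bytes [1, 247, 129] = 01 f7 81 is 3 bytes ≤ B = 6; zero-pad to 6 bytes: K' = 01 f7 81 00 00 00.
K' ⊕ ipad = 37 c1 b7 36 36 36.
Inner input = 37 c1 b7 36 36 36 ∥ 47 48 7f a4 fb.
Inner hash: sum = 55+193+183+54+54+54+71+72+127+164+251 = 1278 → 04 fe.

04fe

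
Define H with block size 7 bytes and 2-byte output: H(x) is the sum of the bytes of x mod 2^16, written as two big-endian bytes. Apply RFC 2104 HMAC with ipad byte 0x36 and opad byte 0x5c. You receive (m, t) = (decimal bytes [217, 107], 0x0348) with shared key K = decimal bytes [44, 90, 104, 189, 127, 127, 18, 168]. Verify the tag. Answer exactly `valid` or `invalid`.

valid

Key decimal bytes [44, 90, 104, 189, 127, 127, 18, 168] = 2c 5a 68 bd 7f 7f 12 a8 is 8 bytes > B = 7, so hash it first: H(key) = 03 63, then zero-pad to 7 bytes: K' = 03 63 00 00 00 00 00.
K' ⊕ ipad = 35 55 36 36 36 36 36; K' ⊕ opad = 5f 3f 5c 5c 5c 5c 5c.
Inner hash: sum = 53+85+54+54+54+54+54+217+107 = 732 → 02 dc.
Outer hash (recomputed tag): sum = 95+63+92+92+92+92+92+2+220 = 840 → 03 48.
Recomputed tag = 0348; claimed = 0348 → match.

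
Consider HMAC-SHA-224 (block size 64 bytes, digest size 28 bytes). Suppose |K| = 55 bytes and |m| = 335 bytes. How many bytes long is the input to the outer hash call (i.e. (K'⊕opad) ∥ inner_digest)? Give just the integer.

Key is 55 ≤ 64 bytes, zero-padded: |K'| = 64.
Outer input = (K'⊕opad) ∥ H(inner) → 64 + 28 = 92 bytes.

92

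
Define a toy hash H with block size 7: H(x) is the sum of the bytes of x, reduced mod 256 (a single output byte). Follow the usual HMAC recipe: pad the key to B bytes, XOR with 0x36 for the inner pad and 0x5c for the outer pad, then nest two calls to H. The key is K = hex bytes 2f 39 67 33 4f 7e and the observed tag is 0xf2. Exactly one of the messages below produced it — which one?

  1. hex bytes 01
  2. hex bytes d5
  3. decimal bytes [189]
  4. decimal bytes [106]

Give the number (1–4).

4

Key hex bytes 2f 39 67 33 4f 7e is 6 bytes ≤ B = 7; zero-pad to 7 bytes: K' = 2f 39 67 33 4f 7e 00.
K' ⊕ ipad = 19 0f 51 05 79 48 36; K' ⊕ opad = 73 65 3b 6f 13 22 5c.
m1: inner = H(19 0f 51 05 79 48 36 01) = 76; tag = H(73 65 3b 6f 13 22 5c 76) = 89
m2: inner = H(19 0f 51 05 79 48 36 d5) = 4a; tag = H(73 65 3b 6f 13 22 5c 4a) = 5d
m3: inner = H(19 0f 51 05 79 48 36 bd) = 32; tag = H(73 65 3b 6f 13 22 5c 32) = 45
m4: inner = H(19 0f 51 05 79 48 36 6a) = df; tag = H(73 65 3b 6f 13 22 5c df) = f2 ← matches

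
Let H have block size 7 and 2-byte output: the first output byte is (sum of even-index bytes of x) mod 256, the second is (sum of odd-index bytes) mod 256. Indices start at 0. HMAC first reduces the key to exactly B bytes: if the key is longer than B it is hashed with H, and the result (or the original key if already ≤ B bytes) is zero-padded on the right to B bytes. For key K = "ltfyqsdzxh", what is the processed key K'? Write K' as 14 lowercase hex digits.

1f420000000000

|K| = 10 > B = 7, so first hash the key.
H(K): even-index sum = 543 mod 256 = 31; odd-index sum = 578 mod 256 = 66 → 1f 42.
Zero-pad H(K) = 1f 42 to 7 bytes: K' = 1f 42 00 00 00 00 00.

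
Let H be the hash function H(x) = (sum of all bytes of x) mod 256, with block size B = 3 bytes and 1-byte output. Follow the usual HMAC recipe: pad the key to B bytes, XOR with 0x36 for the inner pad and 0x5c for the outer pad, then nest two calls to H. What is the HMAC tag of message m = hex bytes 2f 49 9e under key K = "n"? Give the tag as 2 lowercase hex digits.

Key "n" = 6e is 1 byte ≤ B = 3; zero-pad to 3 bytes: K' = 6e 00 00.
K' ⊕ ipad = 58 36 36.  K' ⊕ opad = 32 5c 5c.
Inner input = (K'⊕ipad) ∥ m = 58 36 36 ∥ 2f 49 9e.
Inner hash: sum = 88+54+54+47+73+158 = 474; mod 256 = 218 → da.
Outer input = (K'⊕opad) ∥ inner = 32 5c 5c ∥ da.
Outer hash (tag): sum = 50+92+92+218 = 452; mod 256 = 196 → c4.

c4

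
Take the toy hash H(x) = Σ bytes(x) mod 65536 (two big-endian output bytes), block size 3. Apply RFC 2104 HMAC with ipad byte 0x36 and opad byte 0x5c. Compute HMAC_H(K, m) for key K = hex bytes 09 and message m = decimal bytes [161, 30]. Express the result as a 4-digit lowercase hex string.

0178

Key hex bytes 09 is 1 byte ≤ B = 3; zero-pad to 3 bytes: K' = 09 00 00.
K' ⊕ ipad = 3f 36 36.  K' ⊕ opad = 55 5c 5c.
Inner input = (K'⊕ipad) ∥ m = 3f 36 36 ∥ a1 1e.
Inner hash: sum = 63+54+54+161+30 = 362 → 01 6a.
Outer input = (K'⊕opad) ∥ inner = 55 5c 5c ∥ 01 6a.
Outer hash (tag): sum = 85+92+92+1+106 = 376 → 01 78.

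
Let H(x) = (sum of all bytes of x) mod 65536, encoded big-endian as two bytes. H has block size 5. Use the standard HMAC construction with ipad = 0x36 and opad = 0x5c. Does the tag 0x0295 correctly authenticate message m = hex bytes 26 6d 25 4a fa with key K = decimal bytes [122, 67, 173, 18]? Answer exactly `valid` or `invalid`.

Key decimal bytes [122, 67, 173, 18] = 7a 43 ad 12 is 4 bytes ≤ B = 5; zero-pad to 5 bytes: K' = 7a 43 ad 12 00.
K' ⊕ ipad = 4c 75 9b 24 36; K' ⊕ opad = 26 1f f1 4e 5c.
Inner hash: sum = 76+117+155+36+54+38+109+37+74+250 = 946 → 03 b2.
Outer hash (recomputed tag): sum = 38+31+241+78+92+3+178 = 661 → 02 95.
Recomputed tag = 0295; claimed = 0295 → match.

valid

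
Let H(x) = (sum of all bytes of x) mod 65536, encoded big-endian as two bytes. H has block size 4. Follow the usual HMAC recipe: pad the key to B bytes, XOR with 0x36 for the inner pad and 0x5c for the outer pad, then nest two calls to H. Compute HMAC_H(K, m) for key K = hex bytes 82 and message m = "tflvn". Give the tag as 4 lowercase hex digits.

Key hex bytes 82 is 1 byte ≤ B = 4; zero-pad to 4 bytes: K' = 82 00 00 00.
K' ⊕ ipad = b4 36 36 36.  K' ⊕ opad = de 5c 5c 5c.
Inner input = (K'⊕ipad) ∥ m = b4 36 36 36 ∥ 74 66 6c 76 6e.
Inner hash: sum = 180+54+54+54+116+102+108+118+110 = 896 → 03 80.
Outer input = (K'⊕opad) ∥ inner = de 5c 5c 5c ∥ 03 80.
Outer hash (tag): sum = 222+92+92+92+3+128 = 629 → 02 75.

0275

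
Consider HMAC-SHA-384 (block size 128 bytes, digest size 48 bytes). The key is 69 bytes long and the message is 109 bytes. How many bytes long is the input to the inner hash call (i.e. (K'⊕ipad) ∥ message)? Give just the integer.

Key is 69 ≤ 128 bytes, zero-padded: |K'| = 128.
Inner input = (K'⊕ipad) ∥ m → 128 + 109 = 237 bytes.

237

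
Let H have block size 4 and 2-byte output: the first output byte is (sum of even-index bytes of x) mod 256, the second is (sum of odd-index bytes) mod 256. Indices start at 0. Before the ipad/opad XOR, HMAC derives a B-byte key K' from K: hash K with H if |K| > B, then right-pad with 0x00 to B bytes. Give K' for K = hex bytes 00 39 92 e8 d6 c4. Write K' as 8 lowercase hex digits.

68e50000

|K| = 6 > B = 4, so first hash the key.
H(K): even-index sum = 360 mod 256 = 104; odd-index sum = 485 mod 256 = 229 → 68 e5.
Zero-pad H(K) = 68 e5 to 4 bytes: K' = 68 e5 00 00.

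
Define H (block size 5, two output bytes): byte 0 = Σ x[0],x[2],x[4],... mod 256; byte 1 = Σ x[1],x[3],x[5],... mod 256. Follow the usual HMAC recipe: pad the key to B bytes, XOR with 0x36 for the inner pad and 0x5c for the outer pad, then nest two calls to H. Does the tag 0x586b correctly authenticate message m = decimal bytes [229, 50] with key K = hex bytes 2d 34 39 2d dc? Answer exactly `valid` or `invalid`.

invalid

Key hex bytes 2d 34 39 2d dc is exactly B = 5 bytes: K' = 2d 34 39 2d dc.
K' ⊕ ipad = 1b 02 0f 1b ea; K' ⊕ opad = 71 68 65 71 80.
Inner hash: even-index sum = 326 mod 256 = 70; odd-index sum = 258 mod 256 = 2 → 46 02.
Outer hash (recomputed tag): even-index sum = 344 mod 256 = 88; odd-index sum = 287 mod 256 = 31 → 58 1f.
Recomputed tag = 581f; claimed = 586b → mismatch.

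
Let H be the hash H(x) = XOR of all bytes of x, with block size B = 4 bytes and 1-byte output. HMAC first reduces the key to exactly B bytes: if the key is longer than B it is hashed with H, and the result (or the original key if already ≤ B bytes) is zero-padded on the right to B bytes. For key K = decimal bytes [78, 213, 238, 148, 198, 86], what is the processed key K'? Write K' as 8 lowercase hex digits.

|K| = 6 > B = 4, so first hash the key.
H(K): XOR 4e⊕d5⊕ee⊕94⊕c6⊕56 = 71.
Zero-pad H(K) = 71 to 4 bytes: K' = 71 00 00 00.

71000000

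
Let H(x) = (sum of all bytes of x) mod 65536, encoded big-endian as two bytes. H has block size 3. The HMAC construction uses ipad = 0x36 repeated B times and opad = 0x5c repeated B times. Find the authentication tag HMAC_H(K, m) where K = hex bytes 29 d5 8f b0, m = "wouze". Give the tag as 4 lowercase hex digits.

01cc

Key hex bytes 29 d5 8f b0 is 4 bytes > B = 3, so hash it first: H(key) = 02 3d, then zero-pad to 3 bytes: K' = 02 3d 00.
K' ⊕ ipad = 34 0b 36.  K' ⊕ opad = 5e 61 5c.
Inner input = (K'⊕ipad) ∥ m = 34 0b 36 ∥ 77 6f 75 7a 65.
Inner hash: sum = 52+11+54+119+111+117+122+101 = 687 → 02 af.
Outer input = (K'⊕opad) ∥ inner = 5e 61 5c ∥ 02 af.
Outer hash (tag): sum = 94+97+92+2+175 = 460 → 01 cc.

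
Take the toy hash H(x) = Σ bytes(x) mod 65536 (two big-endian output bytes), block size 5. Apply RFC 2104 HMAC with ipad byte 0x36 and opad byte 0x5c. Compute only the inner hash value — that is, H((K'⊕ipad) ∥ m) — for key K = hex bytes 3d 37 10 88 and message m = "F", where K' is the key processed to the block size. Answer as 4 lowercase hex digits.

Key hex bytes 3d 37 10 88 is 4 bytes ≤ B = 5; zero-pad to 5 bytes: K' = 3d 37 10 88 00.
K' ⊕ ipad = 0b 01 26 be 36.
Inner input = 0b 01 26 be 36 ∥ 46.
Inner hash: sum = 11+1+38+190+54+70 = 364 → 01 6c.

016c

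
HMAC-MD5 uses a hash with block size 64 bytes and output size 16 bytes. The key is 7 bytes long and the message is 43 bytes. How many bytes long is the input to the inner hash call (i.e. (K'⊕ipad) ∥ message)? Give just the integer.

Key is 7 ≤ 64 bytes, zero-padded: |K'| = 64.
Inner input = (K'⊕ipad) ∥ m → 64 + 43 = 107 bytes.

107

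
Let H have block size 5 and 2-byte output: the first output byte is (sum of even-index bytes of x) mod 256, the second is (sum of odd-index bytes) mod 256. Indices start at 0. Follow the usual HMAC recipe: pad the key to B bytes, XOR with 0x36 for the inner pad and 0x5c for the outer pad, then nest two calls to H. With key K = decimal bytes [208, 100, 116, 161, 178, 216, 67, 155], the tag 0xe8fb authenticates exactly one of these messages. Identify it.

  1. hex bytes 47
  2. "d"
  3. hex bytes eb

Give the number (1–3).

1

Key decimal bytes [208, 100, 116, 161, 178, 216, 67, 155] = d0 64 74 a1 b2 d8 43 9b is 8 bytes > B = 5, so hash it first: H(key) = 39 78, then zero-pad to 5 bytes: K' = 39 78 00 00 00.
K' ⊕ ipad = 0f 4e 36 36 36; K' ⊕ opad = 65 24 5c 5c 5c.
m1: inner = H(0f 4e 36 36 36 47) = 7b cb; tag = H(65 24 5c 5c 5c 7b cb) = e8fb ← matches
m2: inner = H(0f 4e 36 36 36 64) = 7b e8; tag = H(65 24 5c 5c 5c 7b e8) = 05fb
m3: inner = H(0f 4e 36 36 36 eb) = 7b 6f; tag = H(65 24 5c 5c 5c 7b 6f) = 8cfb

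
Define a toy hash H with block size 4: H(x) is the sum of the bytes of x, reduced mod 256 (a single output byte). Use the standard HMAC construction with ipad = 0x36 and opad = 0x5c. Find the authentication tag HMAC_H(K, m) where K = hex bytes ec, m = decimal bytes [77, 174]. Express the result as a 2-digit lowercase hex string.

3b

Key hex bytes ec is 1 byte ≤ B = 4; zero-pad to 4 bytes: K' = ec 00 00 00.
K' ⊕ ipad = da 36 36 36.  K' ⊕ opad = b0 5c 5c 5c.
Inner input = (K'⊕ipad) ∥ m = da 36 36 36 ∥ 4d ae.
Inner hash: sum = 218+54+54+54+77+174 = 631; mod 256 = 119 → 77.
Outer input = (K'⊕opad) ∥ inner = b0 5c 5c 5c ∥ 77.
Outer hash (tag): sum = 176+92+92+92+119 = 571; mod 256 = 59 → 3b.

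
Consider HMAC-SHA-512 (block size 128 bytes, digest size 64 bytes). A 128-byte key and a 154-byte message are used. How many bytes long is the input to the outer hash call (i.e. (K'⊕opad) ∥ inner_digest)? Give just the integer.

Key is 128 ≤ 128 bytes, zero-padded: |K'| = 128.
Outer input = (K'⊕opad) ∥ H(inner) → 128 + 64 = 192 bytes.

192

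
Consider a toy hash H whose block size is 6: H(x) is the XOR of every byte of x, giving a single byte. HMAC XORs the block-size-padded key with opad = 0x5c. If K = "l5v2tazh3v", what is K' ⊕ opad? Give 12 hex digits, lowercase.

Key "l5v2tazh3v" = 6c 35 76 32 74 61 7a 68 33 76 is 10 bytes > B = 6, so hash it first: H(key) = 5f, then zero-pad to 6 bytes: K' = 5f 00 00 00 00 00.
XOR each byte with 0x5c: 5f⊕5c=03, 00⊕5c=5c, 00⊕5c=5c, 00⊕5c=5c, 00⊕5c=5c, 00⊕5c=5c.

035c5c5c5c5c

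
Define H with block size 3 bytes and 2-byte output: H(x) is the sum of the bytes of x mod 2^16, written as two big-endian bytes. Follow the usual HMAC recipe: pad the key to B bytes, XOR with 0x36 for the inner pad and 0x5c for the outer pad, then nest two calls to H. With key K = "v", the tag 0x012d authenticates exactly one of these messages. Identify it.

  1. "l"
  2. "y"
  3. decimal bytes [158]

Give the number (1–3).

3

Key "v" = 76 is 1 byte ≤ B = 3; zero-pad to 3 bytes: K' = 76 00 00.
K' ⊕ ipad = 40 36 36; K' ⊕ opad = 2a 5c 5c.
m1: inner = H(40 36 36 6c) = 01 18; tag = H(2a 5c 5c 01 18) = 00fb
m2: inner = H(40 36 36 79) = 01 25; tag = H(2a 5c 5c 01 25) = 0108
m3: inner = H(40 36 36 9e) = 01 4a; tag = H(2a 5c 5c 01 4a) = 012d ← matches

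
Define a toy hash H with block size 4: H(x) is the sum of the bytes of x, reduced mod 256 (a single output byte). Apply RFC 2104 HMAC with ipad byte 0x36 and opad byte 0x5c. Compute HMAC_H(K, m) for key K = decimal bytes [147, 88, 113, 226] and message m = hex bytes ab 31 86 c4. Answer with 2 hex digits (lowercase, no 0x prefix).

Key decimal bytes [147, 88, 113, 226] = 93 58 71 e2 is exactly B = 4 bytes: K' = 93 58 71 e2.
K' ⊕ ipad = a5 6e 47 d4.  K' ⊕ opad = cf 04 2d be.
Inner input = (K'⊕ipad) ∥ m = a5 6e 47 d4 ∥ ab 31 86 c4.
Inner hash: sum = 165+110+71+212+171+49+134+196 = 1108; mod 256 = 84 → 54.
Outer input = (K'⊕opad) ∥ inner = cf 04 2d be ∥ 54.
Outer hash (tag): sum = 207+4+45+190+84 = 530; mod 256 = 18 → 12.

12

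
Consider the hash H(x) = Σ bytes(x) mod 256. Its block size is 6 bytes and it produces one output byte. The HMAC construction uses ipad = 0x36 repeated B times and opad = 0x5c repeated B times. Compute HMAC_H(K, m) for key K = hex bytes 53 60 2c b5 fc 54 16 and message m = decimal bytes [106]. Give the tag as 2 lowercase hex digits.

Key hex bytes 53 60 2c b5 fc 54 16 is 7 bytes > B = 6, so hash it first: H(key) = fa, then zero-pad to 6 bytes: K' = fa 00 00 00 00 00.
K' ⊕ ipad = cc 36 36 36 36 36.  K' ⊕ opad = a6 5c 5c 5c 5c 5c.
Inner input = (K'⊕ipad) ∥ m = cc 36 36 36 36 36 ∥ 6a.
Inner hash: sum = 204+54+54+54+54+54+106 = 580; mod 256 = 68 → 44.
Outer input = (K'⊕opad) ∥ inner = a6 5c 5c 5c 5c 5c ∥ 44.
Outer hash (tag): sum = 166+92+92+92+92+92+68 = 694; mod 256 = 182 → b6.

b6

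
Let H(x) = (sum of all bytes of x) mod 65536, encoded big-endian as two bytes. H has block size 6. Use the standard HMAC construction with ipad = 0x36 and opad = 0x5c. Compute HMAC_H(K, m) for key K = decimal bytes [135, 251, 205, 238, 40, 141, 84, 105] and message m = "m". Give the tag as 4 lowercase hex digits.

Key decimal bytes [135, 251, 205, 238, 40, 141, 84, 105] = 87 fb cd ee 28 8d 54 69 is 8 bytes > B = 6, so hash it first: H(key) = 04 af, then zero-pad to 6 bytes: K' = 04 af 00 00 00 00.
K' ⊕ ipad = 32 99 36 36 36 36.  K' ⊕ opad = 58 f3 5c 5c 5c 5c.
Inner input = (K'⊕ipad) ∥ m = 32 99 36 36 36 36 ∥ 6d.
Inner hash: sum = 50+153+54+54+54+54+109 = 528 → 02 10.
Outer input = (K'⊕opad) ∥ inner = 58 f3 5c 5c 5c 5c ∥ 02 10.
Outer hash (tag): sum = 88+243+92+92+92+92+2+16 = 717 → 02 cd.

02cd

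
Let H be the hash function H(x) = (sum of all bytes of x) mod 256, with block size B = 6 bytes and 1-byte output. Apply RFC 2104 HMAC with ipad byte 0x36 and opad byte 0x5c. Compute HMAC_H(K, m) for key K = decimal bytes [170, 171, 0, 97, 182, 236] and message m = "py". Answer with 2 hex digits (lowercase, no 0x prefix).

29

Key decimal bytes [170, 171, 0, 97, 182, 236] = aa ab 00 61 b6 ec is exactly B = 6 bytes: K' = aa ab 00 61 b6 ec.
K' ⊕ ipad = 9c 9d 36 57 80 da.  K' ⊕ opad = f6 f7 5c 3d ea b0.
Inner input = (K'⊕ipad) ∥ m = 9c 9d 36 57 80 da ∥ 70 79.
Inner hash: sum = 156+157+54+87+128+218+112+121 = 1033; mod 256 = 9 → 09.
Outer input = (K'⊕opad) ∥ inner = f6 f7 5c 3d ea b0 ∥ 09.
Outer hash (tag): sum = 246+247+92+61+234+176+9 = 1065; mod 256 = 41 → 29.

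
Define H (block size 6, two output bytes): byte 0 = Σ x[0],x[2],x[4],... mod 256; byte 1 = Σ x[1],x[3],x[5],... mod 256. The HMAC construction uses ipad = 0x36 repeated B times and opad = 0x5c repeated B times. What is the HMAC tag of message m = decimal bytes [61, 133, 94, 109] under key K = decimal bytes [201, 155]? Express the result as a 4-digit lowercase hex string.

Key decimal bytes [201, 155] = c9 9b is 2 bytes ≤ B = 6; zero-pad to 6 bytes: K' = c9 9b 00 00 00 00.
K' ⊕ ipad = ff ad 36 36 36 36.  K' ⊕ opad = 95 c7 5c 5c 5c 5c.
Inner input = (K'⊕ipad) ∥ m = ff ad 36 36 36 36 ∥ 3d 85 5e 6d.
Inner hash: even-index sum = 518 mod 256 = 6; odd-index sum = 523 mod 256 = 11 → 06 0b.
Outer input = (K'⊕opad) ∥ inner = 95 c7 5c 5c 5c 5c ∥ 06 0b.
Outer hash (tag): even-index sum = 339 mod 256 = 83; odd-index sum = 394 mod 256 = 138 → 53 8a.

538a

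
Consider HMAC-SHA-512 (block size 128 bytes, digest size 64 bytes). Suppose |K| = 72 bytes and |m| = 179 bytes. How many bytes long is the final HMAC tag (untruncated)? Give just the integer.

64

The tag is one SHA-512 digest: 64 bytes.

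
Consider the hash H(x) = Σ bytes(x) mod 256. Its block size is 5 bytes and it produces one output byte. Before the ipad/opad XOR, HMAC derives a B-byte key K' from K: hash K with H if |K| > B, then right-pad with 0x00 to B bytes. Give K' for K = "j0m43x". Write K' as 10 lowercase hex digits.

|K| = 6 > B = 5, so first hash the key.
H(K): sum = 106+48+109+52+51+120 = 486; mod 256 = 230 → e6.
Zero-pad H(K) = e6 to 5 bytes: K' = e6 00 00 00 00.

e600000000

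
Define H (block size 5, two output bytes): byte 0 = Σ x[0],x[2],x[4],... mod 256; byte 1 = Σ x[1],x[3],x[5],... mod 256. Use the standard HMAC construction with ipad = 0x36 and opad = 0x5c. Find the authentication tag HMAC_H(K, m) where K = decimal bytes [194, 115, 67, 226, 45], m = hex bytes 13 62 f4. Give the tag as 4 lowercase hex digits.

4ed3

Key decimal bytes [194, 115, 67, 226, 45] = c2 73 43 e2 2d is exactly B = 5 bytes: K' = c2 73 43 e2 2d.
K' ⊕ ipad = f4 45 75 d4 1b.  K' ⊕ opad = 9e 2f 1f be 71.
Inner input = (K'⊕ipad) ∥ m = f4 45 75 d4 1b ∥ 13 62 f4.
Inner hash: even-index sum = 486 mod 256 = 230; odd-index sum = 544 mod 256 = 32 → e6 20.
Outer input = (K'⊕opad) ∥ inner = 9e 2f 1f be 71 ∥ e6 20.
Outer hash (tag): even-index sum = 334 mod 256 = 78; odd-index sum = 467 mod 256 = 211 → 4e d3.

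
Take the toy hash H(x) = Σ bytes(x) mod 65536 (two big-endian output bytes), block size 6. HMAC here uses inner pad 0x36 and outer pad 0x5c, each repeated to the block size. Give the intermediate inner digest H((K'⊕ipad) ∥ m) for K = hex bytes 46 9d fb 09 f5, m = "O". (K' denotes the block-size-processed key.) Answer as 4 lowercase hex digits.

Key hex bytes 46 9d fb 09 f5 is 5 bytes ≤ B = 6; zero-pad to 6 bytes: K' = 46 9d fb 09 f5 00.
K' ⊕ ipad = 70 ab cd 3f c3 36.
Inner input = 70 ab cd 3f c3 36 ∥ 4f.
Inner hash: sum = 112+171+205+63+195+54+79 = 879 → 03 6f.

036f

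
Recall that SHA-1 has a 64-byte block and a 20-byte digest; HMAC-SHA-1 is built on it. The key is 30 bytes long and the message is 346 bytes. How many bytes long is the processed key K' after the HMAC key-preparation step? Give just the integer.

Key is 30 ≤ 64 bytes, zero-padded: |K'| = 64.

64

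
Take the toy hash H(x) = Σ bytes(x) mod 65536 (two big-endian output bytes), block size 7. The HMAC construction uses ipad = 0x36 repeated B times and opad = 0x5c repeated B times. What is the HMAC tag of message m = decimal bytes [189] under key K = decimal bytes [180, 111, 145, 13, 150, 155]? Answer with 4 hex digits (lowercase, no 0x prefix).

0526

Key decimal bytes [180, 111, 145, 13, 150, 155] = b4 6f 91 0d 96 9b is 6 bytes ≤ B = 7; zero-pad to 7 bytes: K' = b4 6f 91 0d 96 9b 00.
K' ⊕ ipad = 82 59 a7 3b a0 ad 36.  K' ⊕ opad = e8 33 cd 51 ca c7 5c.
Inner input = (K'⊕ipad) ∥ m = 82 59 a7 3b a0 ad 36 ∥ bd.
Inner hash: sum = 130+89+167+59+160+173+54+189 = 1021 → 03 fd.
Outer input = (K'⊕opad) ∥ inner = e8 33 cd 51 ca c7 5c ∥ 03 fd.
Outer hash (tag): sum = 232+51+205+81+202+199+92+3+253 = 1318 → 05 26.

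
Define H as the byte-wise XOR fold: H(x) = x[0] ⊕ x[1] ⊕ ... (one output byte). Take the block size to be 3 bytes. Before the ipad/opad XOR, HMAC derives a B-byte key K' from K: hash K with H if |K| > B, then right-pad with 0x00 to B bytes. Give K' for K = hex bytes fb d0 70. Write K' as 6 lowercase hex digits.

fbd070

Key hex bytes fb d0 70 is exactly B = 3 bytes: K' = fb d0 70.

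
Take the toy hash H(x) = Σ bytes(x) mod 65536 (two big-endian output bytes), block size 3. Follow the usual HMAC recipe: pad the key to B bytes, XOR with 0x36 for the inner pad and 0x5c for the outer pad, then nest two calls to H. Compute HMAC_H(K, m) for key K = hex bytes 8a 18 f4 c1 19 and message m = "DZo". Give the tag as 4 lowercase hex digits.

01a4

Key hex bytes 8a 18 f4 c1 19 is 5 bytes > B = 3, so hash it first: H(key) = 02 70, then zero-pad to 3 bytes: K' = 02 70 00.
K' ⊕ ipad = 34 46 36.  K' ⊕ opad = 5e 2c 5c.
Inner input = (K'⊕ipad) ∥ m = 34 46 36 ∥ 44 5a 6f.
Inner hash: sum = 52+70+54+68+90+111 = 445 → 01 bd.
Outer input = (K'⊕opad) ∥ inner = 5e 2c 5c ∥ 01 bd.
Outer hash (tag): sum = 94+44+92+1+189 = 420 → 01 a4.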